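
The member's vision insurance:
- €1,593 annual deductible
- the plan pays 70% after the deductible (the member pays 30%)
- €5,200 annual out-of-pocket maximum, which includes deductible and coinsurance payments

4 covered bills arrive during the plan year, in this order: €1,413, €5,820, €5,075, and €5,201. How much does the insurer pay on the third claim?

€3,552.50

Claim 1 (€1,413): entire amount goes to the deductible. Member pays €1,413; OOP now €1,413. Insurer: €1,413 − €1,413 = €0.
Claim 2 (€5,820): deductible takes €180, €5,640 remains; 30% of €5,640 = €1,692. Member owes €1,872 (running OOP €3,285). Insurer: €5,820 − €1,872 = €3,948.
Claim 3 (€5,075): 30% coinsurance on €5,075 = €1,522.50. Member owes €1,522.50 (running OOP €4,807.50). Plan pays €5,075 − €1,522.50 = €3,552.50.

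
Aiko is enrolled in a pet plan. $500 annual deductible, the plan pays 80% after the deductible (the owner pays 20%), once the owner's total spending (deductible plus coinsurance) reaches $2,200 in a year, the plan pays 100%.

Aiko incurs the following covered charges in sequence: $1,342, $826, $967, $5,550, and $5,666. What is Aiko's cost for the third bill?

Claim 1 ($1,342): deductible takes $500, $842 remains; owner's 20% is $168.40. Owner pays $668.40; OOP now $668.40.
Claim 2 ($826): deductible already satisfied, so owner's share is 20% × $826 = $165.20. Owner owes $165.20 (running OOP $833.60).
Claim 3 ($967): deductible met; 20% of $967 = $193.40. Owner pays $193.40; OOP now $1,027.

$193.40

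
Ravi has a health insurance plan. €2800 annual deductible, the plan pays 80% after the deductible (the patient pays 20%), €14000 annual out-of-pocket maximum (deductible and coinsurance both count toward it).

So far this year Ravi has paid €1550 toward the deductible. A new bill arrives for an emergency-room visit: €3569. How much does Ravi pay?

€1713.80

€1550 of the €2800 deductible is already met, leaving €1250.
The remaining €2319 (= €3569 − €1250) moves to coinsurance.
Coinsurance: €2319 × 20% = €463.80.
So the patient owes €1250 + €463.80 = €1713.80 before any cap.
Cumulative spending €1550 + €1713.80 = €3263.80 stays under the €14000 maximum.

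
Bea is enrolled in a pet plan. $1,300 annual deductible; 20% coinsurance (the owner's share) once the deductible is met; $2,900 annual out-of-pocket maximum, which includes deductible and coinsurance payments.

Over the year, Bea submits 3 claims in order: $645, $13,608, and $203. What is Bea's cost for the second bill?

Bill 1, $645: fully absorbed by the deductible. Owner pays $645; OOP now $645.
Bill 2, $13,608: deductible takes $655, $12,953 remains; 20% of $12,953 = $2,590.60. Deductible plus coinsurance: $655 + $2,590.60 = $3,245.60. Adding that to $645 gives $3,890.60, past the $2,900 cap; owner pays only $2,900 − $645 = $2,255.

$2,255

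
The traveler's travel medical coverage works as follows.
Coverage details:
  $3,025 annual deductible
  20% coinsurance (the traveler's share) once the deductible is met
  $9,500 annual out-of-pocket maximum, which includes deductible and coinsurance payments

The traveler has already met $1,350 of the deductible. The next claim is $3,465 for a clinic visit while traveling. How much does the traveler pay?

Deductible still to meet: $3,025 − $1,350 = $1,675.
After the $1,675 deductible portion, $3,465 − $1,675 = $1,790 is subject to coinsurance.
Traveler's 20% share of $1,790 is $358.
That puts the traveler's cost at $1,675 + $358 = $2,033 before any cap.
Total out-of-pocket so far would be $1,350 + $2,033 = $3,383, below the $9,500 cap — no reduction.

$2,033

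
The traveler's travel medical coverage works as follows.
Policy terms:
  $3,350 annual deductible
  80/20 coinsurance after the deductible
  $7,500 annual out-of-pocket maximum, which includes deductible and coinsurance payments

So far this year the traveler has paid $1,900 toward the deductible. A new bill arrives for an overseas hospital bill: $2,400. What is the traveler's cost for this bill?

$1,640

$1,900 of the $3,350 deductible is already met, leaving $1,450.
That leaves $2,400 − $1,450 = $950 for coinsurance.
Coinsurance: $950 × 20% = $190.
Traveler responsibility before any cap: $1,450 + $190 = $1,640.
Total out-of-pocket so far would be $1,900 + $1,640 = $3,540, below the $7,500 cap — no reduction.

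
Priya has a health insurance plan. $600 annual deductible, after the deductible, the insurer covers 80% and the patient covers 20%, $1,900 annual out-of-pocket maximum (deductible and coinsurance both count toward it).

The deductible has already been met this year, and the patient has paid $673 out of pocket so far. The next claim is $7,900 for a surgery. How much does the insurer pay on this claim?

The deductible is already satisfied, so the full bill goes to coinsurance.
Patient's 20% share of $7,900 is $1,580.
That would bring total out-of-pocket to $2,253, past the $1,900 cap. The patient is capped at $1,900 − $673 = $1,227 on this claim.
Insurer pays the balance: $7,900 − $1,227 = $6,673.

$6,673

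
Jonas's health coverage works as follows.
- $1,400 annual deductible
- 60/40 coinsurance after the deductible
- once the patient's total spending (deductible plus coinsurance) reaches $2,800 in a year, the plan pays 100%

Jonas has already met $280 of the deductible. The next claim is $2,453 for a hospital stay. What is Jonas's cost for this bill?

Deductible still to meet: $1,400 − $280 = $1,120.
That leaves $2,453 − $1,120 = $1,333 for coinsurance.
40% of $1,333 = $533.20 falls to the patient.
So the patient owes $1,120 + $533.20 = $1,653.20 before any cap.
Year-to-date out-of-pocket becomes $280 + $1,653.20 = $1,933.20, still under the $2,800 maximum, so no cap applies.

$1,653.20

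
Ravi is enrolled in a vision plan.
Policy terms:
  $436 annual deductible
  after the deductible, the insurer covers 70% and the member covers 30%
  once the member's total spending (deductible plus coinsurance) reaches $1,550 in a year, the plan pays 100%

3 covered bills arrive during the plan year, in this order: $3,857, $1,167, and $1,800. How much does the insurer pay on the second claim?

#1 ($3,857): $436 to deductible, leaving $3,421; coinsurance $3,421 × 30% = $1,026.30. Member owes $1,462.30 (running OOP $1,462.30). Plan pays $3,857 − $1,462.30 = $2,394.70.
#2 ($1,167): deductible met; 30% of $1,167 = $350.10. Adding that to $1,462.30 gives $1,812.40, past the $1,550 cap; member pays only $1,550 − $1,462.30 = $87.70. Insurer: $1,167 − $87.70 = $1,079.30.

$1,079.30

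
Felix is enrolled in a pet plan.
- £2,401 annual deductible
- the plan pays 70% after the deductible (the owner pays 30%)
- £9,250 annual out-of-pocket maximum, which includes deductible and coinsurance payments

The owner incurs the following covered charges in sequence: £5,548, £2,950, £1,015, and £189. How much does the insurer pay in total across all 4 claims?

Bill 1, £5,548: £2,401 to deductible, leaving £3,147; 30% of £3,147 = £944.10. Cost to owner: £3,345.10. OOP to date £3,345.10. Insurer: £5,548 − £3,345.10 = £2,202.90.
Bill 2, £2,950: deductible met; 30% of £2,950 = £885. Cost to owner: £885. OOP to date £4,230.10. Insurer: £2,950 − £885 = £2,065.
Bill 3, £1,015: deductible met; 30% of £1,015 = £304.50. Owner pays £304.50; OOP now £4,534.60. Insurer: £1,015 − £304.50 = £710.50.
Bill 4, £189: deductible met; 30% of £189 = £56.70. Cost to owner: £56.70. OOP to date £4,591.30. Plan pays £189 − £56.70 = £132.30.
Insurer total: £2,202.90 + £2,065 + £710.50 + £132.30 = £5,110.70.

£5,110.70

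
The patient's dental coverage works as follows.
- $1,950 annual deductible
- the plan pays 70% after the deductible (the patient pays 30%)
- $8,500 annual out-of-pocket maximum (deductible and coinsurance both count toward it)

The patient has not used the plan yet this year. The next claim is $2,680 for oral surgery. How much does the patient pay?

$2,169

Nothing has been paid toward the $1,950 deductible, so the first $1,950 of this charge is applied there.
The remaining $730 (= $2,680 − $1,950) moves to coinsurance.
Coinsurance: $730 × 30% = $219.
Patient responsibility before any cap: $1,950 + $219 = $2,169.
Year-to-date out-of-pocket becomes $0 + $2,169 = $2,169, still under the $8,500 maximum, so no cap applies.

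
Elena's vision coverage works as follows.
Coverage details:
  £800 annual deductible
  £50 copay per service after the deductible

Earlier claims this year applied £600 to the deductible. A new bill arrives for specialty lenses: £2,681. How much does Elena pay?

£250

Remaining deductible: £800 − £600 = £200.
The remaining £2,481 (= £2,681 − £200) moves to the copay.
Copay on this service: £50.
So the member owes £200 + £50 = £250.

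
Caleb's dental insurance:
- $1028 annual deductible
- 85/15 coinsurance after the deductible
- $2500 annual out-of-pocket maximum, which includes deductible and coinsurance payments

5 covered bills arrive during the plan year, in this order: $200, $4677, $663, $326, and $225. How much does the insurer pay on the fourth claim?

$277.10

#1 ($200): fully absorbed by the deductible. Patient owes $200 (running OOP $200). Insurer: $200 − $200 = $0.
#2 ($4677): $828 finishes the deductible; $3849 goes to coinsurance; coinsurance $3849 × 15% = $577.35. Patient pays $1405.35; OOP now $1605.35. Insurer: $4677 − $1405.35 = $3271.65.
#3 ($663): deductible already satisfied, so patient's share is 15% × $663 = $99.45. Patient owes $99.45 (running OOP $1704.80). Plan pays $663 − $99.45 = $563.55.
#4 ($326): 15% coinsurance on $326 = $48.90. Cost to patient: $48.90. OOP to date $1753.70. Insurer: $326 − $48.90 = $277.10.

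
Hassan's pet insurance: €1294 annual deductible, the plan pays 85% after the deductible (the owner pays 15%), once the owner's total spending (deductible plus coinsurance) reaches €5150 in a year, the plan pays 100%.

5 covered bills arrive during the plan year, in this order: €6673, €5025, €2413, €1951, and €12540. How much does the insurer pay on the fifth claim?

Bill 1, €6673: €1294 to deductible, leaving €5379; 15% of €5379 = €806.85. Cost to owner: €2100.85. OOP to date €2100.85. Plan pays €6673 − €2100.85 = €4572.15.
Bill 2, €5025: deductible already satisfied, so owner's share is 15% × €5025 = €753.75. Owner pays €753.75; OOP now €2854.60. Insurer: €5025 − €753.75 = €4271.25.
Bill 3, €2413: deductible already satisfied, so owner's share is 15% × €2413 = €361.95. Cost to owner: €361.95. OOP to date €3216.55. Plan pays €2413 − €361.95 = €2051.05.
Bill 4, €1951: deductible met; 15% of €1951 = €292.65. Owner pays €292.65; OOP now €3509.20. Insurer: €1951 − €292.65 = €1658.35.
Bill 5, €12540: deductible met; 15% of €12540 = €1881. Adding that to €3509.20 gives €5390.20, past the €5150 cap; owner pays only €5150 − €3509.20 = €1640.80. Insurer: €12540 − €1640.80 = €10899.20.

€10899.20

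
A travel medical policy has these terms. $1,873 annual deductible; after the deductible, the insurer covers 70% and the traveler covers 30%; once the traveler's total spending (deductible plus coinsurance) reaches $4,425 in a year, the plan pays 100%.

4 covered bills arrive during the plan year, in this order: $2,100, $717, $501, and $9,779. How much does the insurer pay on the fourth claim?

Claim 1 ($2,100): $1,873 finishes the deductible; $227 goes to coinsurance; traveler's 30% is $68.10. Traveler owes $1,941.10 (running OOP $1,941.10). Plan pays $2,100 − $1,941.10 = $158.90.
Claim 2 ($717): 30% coinsurance on $717 = $215.10. Cost to traveler: $215.10. OOP to date $2,156.20. Insurer: $717 − $215.10 = $501.90.
Claim 3 ($501): deductible met; 30% of $501 = $150.30. Traveler owes $150.30 (running OOP $2,306.50). Plan pays $501 − $150.30 = $350.70.
Claim 4 ($9,779): deductible already satisfied, so traveler's share is 30% × $9,779 = $2,933.70. That would push OOP to $5,240.20, over the $4,425 cap, so traveler pays $4,425 − $2,306.50 = $2,118.50. Plan pays $9,779 − $2,118.50 = $7,660.50.

$7,660.50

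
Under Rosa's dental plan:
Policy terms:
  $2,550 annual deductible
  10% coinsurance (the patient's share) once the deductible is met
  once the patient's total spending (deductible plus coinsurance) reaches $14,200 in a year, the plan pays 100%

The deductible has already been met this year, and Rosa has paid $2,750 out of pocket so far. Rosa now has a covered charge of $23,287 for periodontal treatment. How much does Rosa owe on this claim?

$2,328.70

With the deductible met, the entire $23,287 is subject to coinsurance.
Coinsurance: $23,287 × 10% = $2,328.70.
Year-to-date out-of-pocket becomes $2,750 + $2,328.70 = $5,078.70, still under the $14,200 maximum, so no cap applies.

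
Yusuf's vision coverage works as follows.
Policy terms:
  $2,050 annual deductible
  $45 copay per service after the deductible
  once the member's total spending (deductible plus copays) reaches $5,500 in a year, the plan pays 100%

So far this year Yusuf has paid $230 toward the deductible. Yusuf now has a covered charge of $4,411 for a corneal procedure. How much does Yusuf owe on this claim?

Remaining deductible: $2,050 − $230 = $1,820.
After the $1,820 deductible portion, $4,411 − $1,820 = $2,591 is subject to the copay.
Copay on this service: $45.
Member responsibility before any cap: $1,820 + $45 = $1,865.
Total out-of-pocket so far would be $230 + $1,865 = $2,095, below the $5,500 cap — no reduction.

$1,865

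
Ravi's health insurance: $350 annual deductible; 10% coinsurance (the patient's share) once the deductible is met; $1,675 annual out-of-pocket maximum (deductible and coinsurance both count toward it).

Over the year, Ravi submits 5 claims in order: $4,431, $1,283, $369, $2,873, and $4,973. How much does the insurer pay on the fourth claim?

$2,585.70

Bill 1, $4,431: $350 to deductible, leaving $4,081; 10% of $4,081 = $408.10. Patient owes $758.10 (running OOP $758.10). Plan pays $4,431 − $758.10 = $3,672.90.
Bill 2, $1,283: 10% coinsurance on $1,283 = $128.30. Patient pays $128.30; OOP now $886.40. Plan pays $1,283 − $128.30 = $1,154.70.
Bill 3, $369: deductible already satisfied, so patient's share is 10% × $369 = $36.90. Patient owes $36.90 (running OOP $923.30). Plan pays $369 − $36.90 = $332.10.
Bill 4, $2,873: deductible met; 10% of $2,873 = $287.30. Patient pays $287.30; OOP now $1,210.60. Plan pays $2,873 − $287.30 = $2,585.70.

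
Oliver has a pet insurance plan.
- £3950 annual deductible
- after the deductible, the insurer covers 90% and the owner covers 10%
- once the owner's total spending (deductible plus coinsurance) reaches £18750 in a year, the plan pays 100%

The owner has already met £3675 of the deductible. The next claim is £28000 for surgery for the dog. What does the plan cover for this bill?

Deductible still to meet: £3950 − £3675 = £275.
The remaining £27725 (= £28000 − £275) moves to coinsurance.
10% of £27725 = £2772.50 falls to the owner.
That puts the owner's cost at £275 + £2772.50 = £3047.50 before any cap.
Total out-of-pocket so far would be £3675 + £3047.50 = £6722.50, below the £18750 cap — no reduction.
Insurer pays the balance: £28000 − £3047.50 = £24952.50.

£24952.50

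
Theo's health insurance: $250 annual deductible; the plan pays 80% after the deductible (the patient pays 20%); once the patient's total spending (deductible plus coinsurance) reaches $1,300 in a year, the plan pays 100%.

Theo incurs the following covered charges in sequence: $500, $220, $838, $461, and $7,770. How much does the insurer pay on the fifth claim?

Claim 1 — $500: $250 finishes the deductible; $250 goes to coinsurance; patient's 20% is $50. Patient owes $300 (running OOP $300). Plan pays $500 − $300 = $200.
Claim 2 — $220: 20% coinsurance on $220 = $44. Cost to patient: $44. OOP to date $344. Insurer: $220 − $44 = $176.
Claim 3 — $838: 20% coinsurance on $838 = $167.60. Cost to patient: $167.60. OOP to date $511.60. Insurer: $838 − $167.60 = $670.40.
Claim 4 — $461: deductible already satisfied, so patient's share is 20% × $461 = $92.20. Cost to patient: $92.20. OOP to date $603.80. Plan pays $461 − $92.20 = $368.80.
Claim 5 — $7,770: deductible already satisfied, so patient's share is 20% × $7,770 = $1,554. OOP would hit $2,157.80 > $1,300, so the cap limits the patient to $1,300 − $603.80 = $696.20. Plan pays $7,770 − $696.20 = $7,073.80.

$7,073.80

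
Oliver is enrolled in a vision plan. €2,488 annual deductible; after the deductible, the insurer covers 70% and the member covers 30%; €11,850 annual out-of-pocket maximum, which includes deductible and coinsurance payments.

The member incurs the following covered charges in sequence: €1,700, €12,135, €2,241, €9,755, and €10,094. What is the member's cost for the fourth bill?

€2,926.50

#1 (€1,700): all of it applies to the deductible. Member pays €1,700; OOP now €1,700.
#2 (€12,135): €788 to deductible, leaving €11,347; coinsurance €11,347 × 30% = €3,404.10. Member owes €4,192.10 (running OOP €5,892.10).
#3 (€2,241): 30% coinsurance on €2,241 = €672.30. Member pays €672.30; OOP now €6,564.40.
#4 (€9,755): deductible met; 30% of €9,755 = €2,926.50. Cost to member: €2,926.50. OOP to date €9,490.90.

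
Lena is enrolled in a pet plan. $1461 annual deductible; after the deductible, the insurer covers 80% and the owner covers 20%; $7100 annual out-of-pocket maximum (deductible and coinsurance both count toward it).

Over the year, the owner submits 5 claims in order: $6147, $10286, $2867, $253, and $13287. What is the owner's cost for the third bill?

Claim 1 — $6147: $1461 finishes the deductible; $4686 goes to coinsurance; owner's 20% is $937.20. Owner owes $2398.20 (running OOP $2398.20).
Claim 2 — $10286: 20% coinsurance on $10286 = $2057.20. Owner owes $2057.20 (running OOP $4455.40).
Claim 3 — $2867: 20% coinsurance on $2867 = $573.40. Owner pays $573.40; OOP now $5028.80.

$573.40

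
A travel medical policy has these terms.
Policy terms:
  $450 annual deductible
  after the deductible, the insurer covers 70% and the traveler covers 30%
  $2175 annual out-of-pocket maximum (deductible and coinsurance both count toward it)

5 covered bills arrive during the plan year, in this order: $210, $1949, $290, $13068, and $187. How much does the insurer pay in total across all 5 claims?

$13529

Claim 1 ($210): entire amount goes to the deductible. Cost to traveler: $210. OOP to date $210. Insurer: $210 − $210 = $0.
Claim 2 ($1949): $240 to deductible, leaving $1709; traveler's 30% is $512.70. Cost to traveler: $752.70. OOP to date $962.70. Plan pays $1949 − $752.70 = $1196.30.
Claim 3 ($290): deductible already satisfied, so traveler's share is 30% × $290 = $87. Cost to traveler: $87. OOP to date $1049.70. Plan pays $290 − $87 = $203.
Claim 4 ($13068): deductible already satisfied, so traveler's share is 30% × $13068 = $3920.40. OOP would hit $4970.10 > $2175, so the cap limits the traveler to $2175 − $1049.70 = $1125.30. Insurer: $13068 − $1125.30 = $11942.70.
Claim 5 ($187): deductible met; 30% of $187 = $56.10. Adding that to $2175 gives $2231.10, past the $2175 cap; traveler pays only $2175 − $2175 = $0. Plan pays $187 − $0 = $187.
Insurer total: $0 + $1196.30 + $203 + $11942.70 + $187 = $13529.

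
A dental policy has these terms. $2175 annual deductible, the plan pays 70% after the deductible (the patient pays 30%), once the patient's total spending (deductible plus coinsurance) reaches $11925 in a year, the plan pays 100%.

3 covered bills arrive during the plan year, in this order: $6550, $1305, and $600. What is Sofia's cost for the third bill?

$180

#1 ($6550): $2175 to deductible, leaving $4375; 30% of $4375 = $1312.50. Patient owes $3487.50 (running OOP $3487.50).
#2 ($1305): deductible met; 30% of $1305 = $391.50. Patient owes $391.50 (running OOP $3879).
#3 ($600): 30% coinsurance on $600 = $180. Cost to patient: $180. OOP to date $4059.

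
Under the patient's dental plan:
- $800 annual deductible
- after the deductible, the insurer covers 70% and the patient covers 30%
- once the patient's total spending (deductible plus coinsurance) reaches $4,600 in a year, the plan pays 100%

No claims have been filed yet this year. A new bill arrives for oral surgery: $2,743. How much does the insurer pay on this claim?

$1,360.10

Nothing has been paid toward the $800 deductible, so the first $800 of this charge is applied there.
That leaves $2,743 − $800 = $1,943 for coinsurance.
Patient's 30% share of $1,943 is $582.90.
Patient responsibility before any cap: $800 + $582.90 = $1,382.90.
Year-to-date out-of-pocket becomes $0 + $1,382.90 = $1,382.90, still under the $4,600 maximum, so no cap applies.
The insurer covers the remainder: $2,743 − $1,382.90 = $1,360.10.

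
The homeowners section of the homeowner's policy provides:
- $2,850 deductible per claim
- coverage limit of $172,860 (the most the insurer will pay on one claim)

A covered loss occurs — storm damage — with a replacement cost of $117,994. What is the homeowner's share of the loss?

$2,850

Subtract the deductible: $117,994 − $2,850 = $115,144.
$115,144 is within the $172,860 limit, so the insurer pays $115,144.
The homeowner bears the rest of the original loss: $117,994 − $115,144 = $2,850.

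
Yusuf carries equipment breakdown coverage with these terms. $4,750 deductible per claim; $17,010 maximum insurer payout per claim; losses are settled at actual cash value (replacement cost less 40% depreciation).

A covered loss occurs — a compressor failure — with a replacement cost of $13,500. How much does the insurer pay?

Depreciate 40%: the covered value is $13,500 × 0.6 = $8,100.
Less the $4,750 deductible: $8,100 − $4,750 = $3,350.
$3,350 ≤ $17,010, so the limit doesn't bind; insurer pays $3,350.

$3,350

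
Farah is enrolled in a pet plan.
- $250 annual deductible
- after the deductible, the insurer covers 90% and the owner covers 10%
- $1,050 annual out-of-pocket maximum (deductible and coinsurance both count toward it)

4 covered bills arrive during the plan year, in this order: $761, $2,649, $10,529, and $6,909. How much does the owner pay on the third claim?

$484

Claim 1 — $761: $250 finishes the deductible; $511 goes to coinsurance; owner's 10% is $51.10. Cost to owner: $301.10. OOP to date $301.10.
Claim 2 — $2,649: 10% coinsurance on $2,649 = $264.90. Owner owes $264.90 (running OOP $566).
Claim 3 — $10,529: 10% coinsurance on $10,529 = $1,052.90. That would push OOP to $1,618.90, over the $1,050 cap, so owner pays $1,050 − $566 = $484.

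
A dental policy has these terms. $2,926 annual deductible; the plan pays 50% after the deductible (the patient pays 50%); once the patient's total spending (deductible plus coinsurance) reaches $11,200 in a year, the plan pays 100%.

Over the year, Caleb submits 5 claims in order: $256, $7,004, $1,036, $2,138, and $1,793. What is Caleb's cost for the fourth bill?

#1 ($256): entire amount goes to the deductible. Patient owes $256 (running OOP $256).
#2 ($7,004): $2,670 to deductible, leaving $4,334; 50% of $4,334 = $2,167. Patient owes $4,837 (running OOP $5,093).
#3 ($1,036): 50% coinsurance on $1,036 = $518. Cost to patient: $518. OOP to date $5,611.
#4 ($2,138): deductible already satisfied, so patient's share is 50% × $2,138 = $1,069. Cost to patient: $1,069. OOP to date $6,680.

$1,069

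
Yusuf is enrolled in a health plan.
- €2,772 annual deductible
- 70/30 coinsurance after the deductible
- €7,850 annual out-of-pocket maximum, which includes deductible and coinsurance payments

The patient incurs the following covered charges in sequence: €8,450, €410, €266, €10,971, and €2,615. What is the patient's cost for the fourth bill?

€3,171.80

#1 (€8,450): €2,772 finishes the deductible; €5,678 goes to coinsurance; patient's 30% is €1,703.40. Patient owes €4,475.40 (running OOP €4,475.40).
#2 (€410): deductible already satisfied, so patient's share is 30% × €410 = €123. Patient owes €123 (running OOP €4,598.40).
#3 (€266): 30% coinsurance on €266 = €79.80. Patient pays €79.80; OOP now €4,678.20.
#4 (€10,971): 30% coinsurance on €10,971 = €3,291.30. OOP would hit €7,969.50 > €7,850, so the cap limits the patient to €7,850 − €4,678.20 = €3,171.80.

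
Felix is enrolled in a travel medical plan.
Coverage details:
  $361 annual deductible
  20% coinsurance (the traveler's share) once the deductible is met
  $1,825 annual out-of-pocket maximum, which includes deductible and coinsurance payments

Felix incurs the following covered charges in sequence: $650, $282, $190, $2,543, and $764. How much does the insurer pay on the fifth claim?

#1 ($650): deductible takes $361, $289 remains; coinsurance $289 × 20% = $57.80. Traveler pays $418.80; OOP now $418.80. Plan pays $650 − $418.80 = $231.20.
#2 ($282): deductible met; 20% of $282 = $56.40. Traveler owes $56.40 (running OOP $475.20). Plan pays $282 − $56.40 = $225.60.
#3 ($190): 20% coinsurance on $190 = $38. Cost to traveler: $38. OOP to date $513.20. Plan pays $190 − $38 = $152.
#4 ($2,543): deductible met; 20% of $2,543 = $508.60. Traveler pays $508.60; OOP now $1,021.80. Plan pays $2,543 − $508.60 = $2,034.40.
#5 ($764): 20% coinsurance on $764 = $152.80. Cost to traveler: $152.80. OOP to date $1,174.60. Plan pays $764 − $152.80 = $611.20.

$611.20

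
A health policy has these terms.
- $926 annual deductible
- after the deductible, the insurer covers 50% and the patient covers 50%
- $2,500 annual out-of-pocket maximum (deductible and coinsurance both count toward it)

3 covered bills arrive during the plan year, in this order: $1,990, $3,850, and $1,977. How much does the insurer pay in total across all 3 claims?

Claim 1 ($1,990): $926 finishes the deductible; $1,064 goes to coinsurance; coinsurance $1,064 × 50% = $532. Patient pays $1,458; OOP now $1,458. Insurer: $1,990 − $1,458 = $532.
Claim 2 ($3,850): 50% coinsurance on $3,850 = $1,925. Adding that to $1,458 gives $3,383, past the $2,500 cap; patient pays only $2,500 − $1,458 = $1,042. Insurer: $3,850 − $1,042 = $2,808.
Claim 3 ($1,977): deductible met; 50% of $1,977 = $988.50. Adding that to $2,500 gives $3,488.50, past the $2,500 cap; patient pays only $2,500 − $2,500 = $0. Plan pays $1,977 − $0 = $1,977.
Insurer total: $532 + $2,808 + $1,977 = $5,317.

$5,317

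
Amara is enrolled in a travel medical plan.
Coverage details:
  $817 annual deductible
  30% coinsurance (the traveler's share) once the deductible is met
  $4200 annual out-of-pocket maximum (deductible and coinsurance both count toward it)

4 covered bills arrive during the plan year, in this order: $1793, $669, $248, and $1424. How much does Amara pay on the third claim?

$74.40

#1 ($1793): $817 finishes the deductible; $976 goes to coinsurance; 30% of $976 = $292.80. Traveler pays $1109.80; OOP now $1109.80.
#2 ($669): deductible met; 30% of $669 = $200.70. Cost to traveler: $200.70. OOP to date $1310.50.
#3 ($248): deductible already satisfied, so traveler's share is 30% × $248 = $74.40. Traveler pays $74.40; OOP now $1384.90.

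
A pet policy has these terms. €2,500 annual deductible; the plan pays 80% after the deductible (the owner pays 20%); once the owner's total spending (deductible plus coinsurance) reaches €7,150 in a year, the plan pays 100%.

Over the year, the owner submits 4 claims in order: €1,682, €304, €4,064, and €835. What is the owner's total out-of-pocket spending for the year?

€3,377

Claim 1 (€1,682): all of it applies to the deductible. Cost to owner: €1,682. OOP to date €1,682.
Claim 2 (€304): entire amount goes to the deductible. Owner owes €304 (running OOP €1,986).
Claim 3 (€4,064): deductible takes €514, €3,550 remains; 20% of €3,550 = €710. Owner owes €1,224 (running OOP €3,210).
Claim 4 (€835): 20% coinsurance on €835 = €167. Owner pays €167; OOP now €3,377.
Total paid by the owner: €1,682 + €304 + €1,224 + €167 = €3,377.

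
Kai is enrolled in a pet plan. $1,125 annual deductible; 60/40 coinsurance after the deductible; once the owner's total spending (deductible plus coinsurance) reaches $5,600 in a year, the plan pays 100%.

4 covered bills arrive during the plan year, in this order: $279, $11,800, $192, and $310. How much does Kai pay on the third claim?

Claim 1 — $279: all of it applies to the deductible. Owner owes $279 (running OOP $279).
Claim 2 — $11,800: deductible takes $846, $10,954 remains; 40% of $10,954 = $4,381.60. Owner owes $5,227.60 (running OOP $5,506.60).
Claim 3 — $192: deductible already satisfied, so owner's share is 40% × $192 = $76.80. Owner owes $76.80 (running OOP $5,583.40).

$76.80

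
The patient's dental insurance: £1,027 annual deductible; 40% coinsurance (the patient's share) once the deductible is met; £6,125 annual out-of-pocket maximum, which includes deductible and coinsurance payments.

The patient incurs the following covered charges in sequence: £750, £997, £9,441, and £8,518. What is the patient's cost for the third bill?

Claim 1 (£750): fully absorbed by the deductible. Cost to patient: £750. OOP to date £750.
Claim 2 (£997): £277 finishes the deductible; £720 goes to coinsurance; 40% of £720 = £288. Patient owes £565 (running OOP £1,315).
Claim 3 (£9,441): 40% coinsurance on £9,441 = £3,776.40. Patient owes £3,776.40 (running OOP £5,091.40).

£3,776.40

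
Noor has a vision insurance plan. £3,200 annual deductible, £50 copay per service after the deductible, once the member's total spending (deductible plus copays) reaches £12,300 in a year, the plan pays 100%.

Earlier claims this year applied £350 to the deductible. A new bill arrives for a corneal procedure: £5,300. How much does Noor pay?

£350 of the £3,200 deductible is already met, leaving £2,850.
After the £2,850 deductible portion, £5,300 − £2,850 = £2,450 is subject to the copay.
Copay on this service: £50.
That puts the member's cost at £2,850 + £50 = £2,900 before any cap.
Cumulative spending £350 + £2,900 = £3,250 stays under the £12,300 maximum.

£2,900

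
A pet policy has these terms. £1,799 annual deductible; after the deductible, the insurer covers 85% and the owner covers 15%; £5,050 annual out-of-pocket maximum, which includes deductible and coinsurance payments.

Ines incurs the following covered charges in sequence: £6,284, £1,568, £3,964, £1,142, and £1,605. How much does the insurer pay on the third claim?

Claim 1 (£6,284): deductible takes £1,799, £4,485 remains; owner's 15% is £672.75. Cost to owner: £2,471.75. OOP to date £2,471.75. Plan pays £6,284 − £2,471.75 = £3,812.25.
Claim 2 (£1,568): 15% coinsurance on £1,568 = £235.20. Owner pays £235.20; OOP now £2,706.95. Insurer: £1,568 − £235.20 = £1,332.80.
Claim 3 (£3,964): 15% coinsurance on £3,964 = £594.60. Owner pays £594.60; OOP now £3,301.55. Insurer: £3,964 − £594.60 = £3,369.40.

£3,369.40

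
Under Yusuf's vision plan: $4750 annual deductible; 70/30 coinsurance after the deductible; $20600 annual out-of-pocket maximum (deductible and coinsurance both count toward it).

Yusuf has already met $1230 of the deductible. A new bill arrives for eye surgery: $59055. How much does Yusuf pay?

$19370

Deductible still to meet: $4750 − $1230 = $3520.
The remaining $55535 (= $59055 − $3520) moves to coinsurance.
30% of $55535 = $16660.50 falls to the member.
So the member owes $3520 + $16660.50 = $20180.50 before any cap.
That would bring total out-of-pocket to $21410.50, past the $20600 cap. The member is capped at $20600 − $1230 = $19370 on this claim.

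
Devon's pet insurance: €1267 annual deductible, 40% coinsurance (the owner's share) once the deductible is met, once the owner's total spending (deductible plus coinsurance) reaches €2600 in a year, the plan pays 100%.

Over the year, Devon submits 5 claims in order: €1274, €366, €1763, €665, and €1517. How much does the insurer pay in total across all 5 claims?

Claim 1 (€1274): €1267 to deductible, leaving €7; 40% of €7 = €2.80. Owner owes €1269.80 (running OOP €1269.80). Insurer: €1274 − €1269.80 = €4.20.
Claim 2 (€366): deductible met; 40% of €366 = €146.40. Cost to owner: €146.40. OOP to date €1416.20. Plan pays €366 − €146.40 = €219.60.
Claim 3 (€1763): deductible met; 40% of €1763 = €705.20. Cost to owner: €705.20. OOP to date €2121.40. Insurer: €1763 − €705.20 = €1057.80.
Claim 4 (€665): deductible already satisfied, so owner's share is 40% × €665 = €266. Owner owes €266 (running OOP €2387.40). Plan pays €665 − €266 = €399.
Claim 5 (€1517): 40% coinsurance on €1517 = €606.80. That would push OOP to €2994.20, over the €2600 cap, so owner pays €2600 − €2387.40 = €212.60. Plan pays €1517 − €212.60 = €1304.40.
Insurer total: €4.20 + €219.60 + €1057.80 + €399 + €1304.40 = €2985.

€2985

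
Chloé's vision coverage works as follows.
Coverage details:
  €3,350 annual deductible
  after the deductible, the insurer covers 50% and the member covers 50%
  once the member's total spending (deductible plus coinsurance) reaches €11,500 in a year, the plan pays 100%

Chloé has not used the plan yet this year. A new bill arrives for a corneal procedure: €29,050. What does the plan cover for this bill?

€17,550

The full €3,350 deductible is still open; €3,350 of this bill applies to it.
That leaves €29,050 − €3,350 = €25,700 for coinsurance.
Member's 50% share of €25,700 is €12,850.
So the member owes €3,350 + €12,850 = €16,200 before any cap.
Adding €16,200 to the €0 already spent would give €16,200, which exceeds the €11,500 cap; the member pays just €11,500 − €0 = €11,500.
Insurer pays the balance: €29,050 − €11,500 = €17,550.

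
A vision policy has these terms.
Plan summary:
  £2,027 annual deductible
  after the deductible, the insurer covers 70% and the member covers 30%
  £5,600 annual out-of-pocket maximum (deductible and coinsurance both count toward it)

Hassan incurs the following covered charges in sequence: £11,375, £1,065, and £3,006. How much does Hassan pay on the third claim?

£449.10

#1 (£11,375): deductible takes £2,027, £9,348 remains; 30% of £9,348 = £2,804.40. Member owes £4,831.40 (running OOP £4,831.40).
#2 (£1,065): 30% coinsurance on £1,065 = £319.50. Member pays £319.50; OOP now £5,150.90.
#3 (£3,006): deductible met; 30% of £3,006 = £901.80. That would push OOP to £6,052.70, over the £5,600 cap, so member pays £5,600 − £5,150.90 = £449.10.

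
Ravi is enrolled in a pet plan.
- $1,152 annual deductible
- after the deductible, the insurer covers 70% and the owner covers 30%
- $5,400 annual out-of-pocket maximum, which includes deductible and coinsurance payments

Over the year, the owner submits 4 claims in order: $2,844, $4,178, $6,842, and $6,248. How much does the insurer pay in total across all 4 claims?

$14,712

Bill 1, $2,844: $1,152 to deductible, leaving $1,692; owner's 30% is $507.60. Owner owes $1,659.60 (running OOP $1,659.60). Insurer: $2,844 − $1,659.60 = $1,184.40.
Bill 2, $4,178: deductible met; 30% of $4,178 = $1,253.40. Cost to owner: $1,253.40. OOP to date $2,913. Plan pays $4,178 − $1,253.40 = $2,924.60.
Bill 3, $6,842: 30% coinsurance on $6,842 = $2,052.60. Cost to owner: $2,052.60. OOP to date $4,965.60. Insurer: $6,842 − $2,052.60 = $4,789.40.
Bill 4, $6,248: deductible met; 30% of $6,248 = $1,874.40. That would push OOP to $6,840, over the $5,400 cap, so owner pays $5,400 − $4,965.60 = $434.40. Plan pays $6,248 − $434.40 = $5,813.60.
Insurer total = bills − owner's total = $20,112 − $5,400 = $14,712.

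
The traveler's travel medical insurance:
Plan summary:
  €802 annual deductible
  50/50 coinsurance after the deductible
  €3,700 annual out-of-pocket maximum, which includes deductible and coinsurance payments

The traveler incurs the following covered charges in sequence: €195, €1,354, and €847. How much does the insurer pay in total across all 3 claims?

€797

Bill 1, €195: entire amount goes to the deductible. Traveler owes €195 (running OOP €195). Plan pays €195 − €195 = €0.
Bill 2, €1,354: €607 to deductible, leaving €747; 50% of €747 = €373.50. Cost to traveler: €980.50. OOP to date €1,175.50. Plan pays €1,354 − €980.50 = €373.50.
Bill 3, €847: 50% coinsurance on €847 = €423.50. Traveler owes €423.50 (running OOP €1,599). Insurer: €847 − €423.50 = €423.50.
Insurer total = bills − traveler's total = €2,396 − €1,599 = €797.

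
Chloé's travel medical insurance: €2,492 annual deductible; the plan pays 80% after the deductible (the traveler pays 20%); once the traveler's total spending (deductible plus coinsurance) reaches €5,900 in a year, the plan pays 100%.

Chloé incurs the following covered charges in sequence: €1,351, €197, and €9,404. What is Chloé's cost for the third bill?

Bill 1, €1,351: fully absorbed by the deductible. Cost to traveler: €1,351. OOP to date €1,351.
Bill 2, €197: fully absorbed by the deductible. Traveler pays €197; OOP now €1,548.
Bill 3, €9,404: €944 finishes the deductible; €8,460 goes to coinsurance; coinsurance €8,460 × 20% = €1,692. Cost to traveler: €2,636. OOP to date €4,184.

€2,636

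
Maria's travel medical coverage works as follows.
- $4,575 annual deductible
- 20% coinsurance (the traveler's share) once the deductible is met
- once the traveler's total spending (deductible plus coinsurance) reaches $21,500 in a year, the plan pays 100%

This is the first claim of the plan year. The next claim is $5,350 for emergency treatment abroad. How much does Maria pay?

Deductible not yet touched, so the first $4,575 of the bill goes to the deductible.
After the $4,575 deductible portion, $5,350 − $4,575 = $775 is subject to coinsurance.
20% of $775 = $155 falls to the traveler.
So the traveler owes $4,575 + $155 = $4,730 before any cap.
Total out-of-pocket so far would be $0 + $4,730 = $4,730, below the $21,500 cap — no reduction.

$4,730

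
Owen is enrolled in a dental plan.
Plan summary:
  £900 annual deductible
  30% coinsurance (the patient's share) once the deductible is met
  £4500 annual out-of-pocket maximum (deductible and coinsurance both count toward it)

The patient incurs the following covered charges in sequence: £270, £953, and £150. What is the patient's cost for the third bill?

Bill 1, £270: fully absorbed by the deductible. Patient owes £270 (running OOP £270).
Bill 2, £953: deductible takes £630, £323 remains; 30% of £323 = £96.90. Patient pays £726.90; OOP now £996.90.
Bill 3, £150: 30% coinsurance on £150 = £45. Patient owes £45 (running OOP £1041.90).

£45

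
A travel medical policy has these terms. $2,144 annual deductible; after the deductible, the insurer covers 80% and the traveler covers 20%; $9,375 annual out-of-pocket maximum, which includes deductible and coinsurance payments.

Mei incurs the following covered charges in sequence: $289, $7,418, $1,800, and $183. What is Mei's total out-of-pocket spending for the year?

#1 ($289): entire amount goes to the deductible. Traveler owes $289 (running OOP $289).
#2 ($7,418): $1,855 to deductible, leaving $5,563; traveler's 20% is $1,112.60. Traveler owes $2,967.60 (running OOP $3,256.60).
#3 ($1,800): 20% coinsurance on $1,800 = $360. Traveler owes $360 (running OOP $3,616.60).
#4 ($183): deductible already satisfied, so traveler's share is 20% × $183 = $36.60. Cost to traveler: $36.60. OOP to date $3,653.20.
Summing the traveler's payments: $289 + $2,967.60 + $360 + $36.60 = $3,653.20.

$3,653.20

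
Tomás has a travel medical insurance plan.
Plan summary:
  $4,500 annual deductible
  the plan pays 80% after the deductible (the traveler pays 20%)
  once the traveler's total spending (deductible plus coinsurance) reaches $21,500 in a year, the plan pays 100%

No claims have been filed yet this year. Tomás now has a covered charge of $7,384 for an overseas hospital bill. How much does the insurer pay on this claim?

Deductible not yet touched, so the first $4,500 of the bill goes to the deductible.
The remaining $2,884 (= $7,384 − $4,500) moves to coinsurance.
Traveler's 20% share of $2,884 is $576.80.
So the traveler owes $4,500 + $576.80 = $5,076.80 before any cap.
Cumulative spending $0 + $5,076.80 = $5,076.80 stays under the $21,500 maximum.
The plan picks up $7,384 − $5,076.80 = $2,307.20.

$2,307.20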